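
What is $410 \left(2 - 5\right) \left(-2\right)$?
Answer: $2460$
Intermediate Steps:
$410 \left(2 - 5\right) \left(-2\right) = 410 \left(\left(-3\right) \left(-2\right)\right) = 410 \cdot 6 = 2460$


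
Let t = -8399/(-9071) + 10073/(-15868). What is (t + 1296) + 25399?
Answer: 3842483577609/143938628 ≈ 26695.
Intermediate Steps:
t = 41903149/143938628 (t = -8399*(-1/9071) + 10073*(-1/15868) = 8399/9071 - 10073/15868 = 41903149/143938628 ≈ 0.29112)
(t + 1296) + 25399 = (41903149/143938628 + 1296) + 25399 = 186586365037/143938628 + 25399 = 3842483577609/143938628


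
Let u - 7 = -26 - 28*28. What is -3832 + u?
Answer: -4635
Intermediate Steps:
u = -803 (u = 7 + (-26 - 28*28) = 7 + (-26 - 784) = 7 - 810 = -803)
-3832 + u = -3832 - 803 = -4635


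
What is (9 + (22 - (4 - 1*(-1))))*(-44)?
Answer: -1144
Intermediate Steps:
(9 + (22 - (4 - 1*(-1))))*(-44) = (9 + (22 - (4 + 1)))*(-44) = (9 + (22 - 1*5))*(-44) = (9 + (22 - 5))*(-44) = (9 + 17)*(-44) = 26*(-44) = -1144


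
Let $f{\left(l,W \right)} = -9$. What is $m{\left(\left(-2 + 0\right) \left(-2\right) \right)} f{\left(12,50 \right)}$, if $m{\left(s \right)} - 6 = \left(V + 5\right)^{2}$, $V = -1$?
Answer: $-198$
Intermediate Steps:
$m{\left(s \right)} = 22$ ($m{\left(s \right)} = 6 + \left(-1 + 5\right)^{2} = 6 + 4^{2} = 6 + 16 = 22$)
$m{\left(\left(-2 + 0\right) \left(-2\right) \right)} f{\left(12,50 \right)} = 22 \left(-9\right) = -198$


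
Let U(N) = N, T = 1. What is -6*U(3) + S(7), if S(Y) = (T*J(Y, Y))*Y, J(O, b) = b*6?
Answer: 276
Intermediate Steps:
J(O, b) = 6*b
S(Y) = 6*Y² (S(Y) = (1*(6*Y))*Y = (6*Y)*Y = 6*Y²)
-6*U(3) + S(7) = -6*3 + 6*7² = -18 + 6*49 = -18 + 294 = 276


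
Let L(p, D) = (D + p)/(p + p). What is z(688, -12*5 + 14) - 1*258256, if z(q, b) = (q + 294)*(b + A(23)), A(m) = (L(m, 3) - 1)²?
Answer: -160415212/529 ≈ -3.0324e+5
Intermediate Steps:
L(p, D) = (D + p)/(2*p) (L(p, D) = (D + p)/((2*p)) = (D + p)*(1/(2*p)) = (D + p)/(2*p))
A(m) = (-1 + (3 + m)/(2*m))² (A(m) = ((3 + m)/(2*m) - 1)² = (-1 + (3 + m)/(2*m))²)
z(q, b) = (294 + q)*(100/529 + b) (z(q, b) = (q + 294)*(b + (¼)*(-3 + 23)²/23²) = (294 + q)*(b + (¼)*(1/529)*20²) = (294 + q)*(b + (¼)*(1/529)*400) = (294 + q)*(b + 100/529) = (294 + q)*(100/529 + b))
z(688, -12*5 + 14) - 1*258256 = (29400/529 + 294*(-12*5 + 14) + (100/529)*688 + (-12*5 + 14)*688) - 1*258256 = (29400/529 + 294*(-60 + 14) + 68800/529 + (-60 + 14)*688) - 258256 = (29400/529 + 294*(-46) + 68800/529 - 46*688) - 258256 = (29400/529 - 13524 + 68800/529 - 31648) - 258256 = -23797788/529 - 258256 = -160415212/529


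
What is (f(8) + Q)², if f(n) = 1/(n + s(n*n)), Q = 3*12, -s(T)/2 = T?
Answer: 18653761/14400 ≈ 1295.4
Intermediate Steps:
s(T) = -2*T
Q = 36
f(n) = 1/(n - 2*n²) (f(n) = 1/(n - 2*n*n) = 1/(n - 2*n²))
(f(8) + Q)² = (-1/(8*(-1 + 2*8)) + 36)² = (-1*⅛/(-1 + 16) + 36)² = (-1*⅛/15 + 36)² = (-1*⅛*1/15 + 36)² = (-1/120 + 36)² = (4319/120)² = 18653761/14400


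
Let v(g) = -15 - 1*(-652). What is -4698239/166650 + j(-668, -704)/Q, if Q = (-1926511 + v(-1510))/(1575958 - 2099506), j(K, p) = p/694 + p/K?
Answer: -29118636783827123/1033252890544050 ≈ -28.182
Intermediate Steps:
v(g) = 637 (v(g) = -15 + 652 = 637)
j(K, p) = p/694 + p/K (j(K, p) = p*(1/694) + p/K = p/694 + p/K)
Q = 106993/29086 (Q = (-1926511 + 637)/(1575958 - 2099506) = -1925874/(-523548) = -1925874*(-1/523548) = 106993/29086 ≈ 3.6785)
-4698239/166650 + j(-668, -704)/Q = -4698239/166650 + ((1/694)*(-704) - 704/(-668))/(106993/29086) = -4698239*1/166650 + (-352/347 - 704*(-1/668))*(29086/106993) = -4698239/166650 + (-352/347 + 176/167)*(29086/106993) = -4698239/166650 + (2288/57949)*(29086/106993) = -4698239/166650 + 66548768/6200137357 = -29118636783827123/1033252890544050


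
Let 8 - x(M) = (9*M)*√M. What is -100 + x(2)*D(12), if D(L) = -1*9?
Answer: -172 + 162*√2 ≈ 57.103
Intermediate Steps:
x(M) = 8 - 9*M^(3/2) (x(M) = 8 - 9*M*√M = 8 - 9*M^(3/2))
D(L) = -9
-100 + x(2)*D(12) = -100 + (8 - 18*√2)*(-9) = -100 + (-72 + 162*√2) = -172 + 162*√2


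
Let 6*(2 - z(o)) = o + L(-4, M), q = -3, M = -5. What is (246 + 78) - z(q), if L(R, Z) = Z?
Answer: 962/3 ≈ 320.67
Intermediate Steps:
z(o) = 17/6 - o/6 (z(o) = 2 - (o - 5)/6 = 2 - (-5 + o)/6 = 2 + (⅚ - o/6) = 17/6 - o/6)
(246 + 78) - z(q) = (246 + 78) - (17/6 - ⅙*(-3)) = 324 - (17/6 + ½) = 324 - 1*10/3 = 324 - 10/3 = 962/3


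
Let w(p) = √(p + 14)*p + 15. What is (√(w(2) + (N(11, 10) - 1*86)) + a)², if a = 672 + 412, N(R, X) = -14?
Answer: (1084 + I*√77)² ≈ 1.175e+6 + 1.902e+4*I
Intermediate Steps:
w(p) = 15 + p*√(14 + p) (w(p) = √(14 + p)*p + 15 = p*√(14 + p) + 15 = 15 + p*√(14 + p))
a = 1084
(√(w(2) + (N(11, 10) - 1*86)) + a)² = (√((15 + 2*√(14 + 2)) + (-14 - 1*86)) + 1084)² = (√((15 + 2*√16) + (-14 - 86)) + 1084)² = (√((15 + 2*4) - 100) + 1084)² = (√((15 + 8) - 100) + 1084)² = (√(23 - 100) + 1084)² = (√(-77) + 1084)² = (I*√77 + 1084)² = (1084 + I*√77)²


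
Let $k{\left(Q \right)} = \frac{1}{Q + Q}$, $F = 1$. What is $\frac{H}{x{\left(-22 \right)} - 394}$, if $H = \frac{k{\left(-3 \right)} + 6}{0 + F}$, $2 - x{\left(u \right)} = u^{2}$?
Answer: $- \frac{35}{5256} \approx -0.0066591$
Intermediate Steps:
$x{\left(u \right)} = 2 - u^{2}$
$k{\left(Q \right)} = \frac{1}{2 Q}$
$H = \frac{35}{6}$ ($H = \frac{\frac{1}{2 \left(-3\right)} + 6}{0 + 1} = \frac{\frac{1}{2} \left(- \frac{1}{3}\right) + 6}{1} = \left(- \frac{1}{6} + 6\right) 1 = \frac{35}{6} \cdot 1 = \frac{35}{6} \approx 5.8333$)
$\frac{H}{x{\left(-22 \right)} - 394} = \frac{1}{\left(2 - \left(-22\right)^{2}\right) - 394} \cdot \frac{35}{6} = \frac{1}{\left(2 - 484\right) - 394} \cdot \frac{35}{6} = \frac{1}{-482 - 394} \cdot \frac{35}{6} = \frac{1}{-876} \cdot \frac{35}{6} = \left(- \frac{1}{876}\right) \frac{35}{6} = - \frac{35}{5256}$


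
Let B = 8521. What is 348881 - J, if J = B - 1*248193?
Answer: 588553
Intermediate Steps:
J = -239672 (J = 8521 - 1*248193 = 8521 - 248193 = -239672)
348881 - J = 348881 - 1*(-239672) = 348881 + 239672 = 588553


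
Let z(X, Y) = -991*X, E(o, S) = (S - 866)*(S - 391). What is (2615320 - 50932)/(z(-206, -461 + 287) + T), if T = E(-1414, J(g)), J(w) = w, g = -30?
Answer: 1282194/290681 ≈ 4.4110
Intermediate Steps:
E(o, S) = (-866 + S)*(-391 + S)
T = 377216 (T = 338606 + (-30)**2 - 1257*(-30) = 338606 + 900 + 37710 = 377216)
(2615320 - 50932)/(z(-206, -461 + 287) + T) = (2615320 - 50932)/(-991*(-206) + 377216) = 2564388/(204146 + 377216) = 2564388/581362 = 2564388*(1/581362) = 1282194/290681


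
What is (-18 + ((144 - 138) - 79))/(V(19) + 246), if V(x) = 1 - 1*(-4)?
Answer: -91/251 ≈ -0.36255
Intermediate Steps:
V(x) = 5 (V(x) = 1 + 4 = 5)
(-18 + ((144 - 138) - 79))/(V(19) + 246) = (-18 + ((144 - 138) - 79))/(5 + 246) = (-18 + (6 - 79))/251 = (-18 - 73)*(1/251) = -91*1/251 = -91/251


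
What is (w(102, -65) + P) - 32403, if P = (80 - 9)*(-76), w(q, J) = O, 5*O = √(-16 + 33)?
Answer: -37799 + √17/5 ≈ -37798.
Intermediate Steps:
O = √17/5 (O = √(-16 + 33)/5 = √17/5 ≈ 0.82462)
w(q, J) = √17/5
P = -5396 (P = 71*(-76) = -5396)
(w(102, -65) + P) - 32403 = (√17/5 - 5396) - 32403 = (-5396 + √17/5) - 32403 = -37799 + √17/5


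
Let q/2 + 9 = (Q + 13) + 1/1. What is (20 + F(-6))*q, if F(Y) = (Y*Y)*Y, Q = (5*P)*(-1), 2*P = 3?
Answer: 980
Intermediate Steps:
P = 3/2 (P = (½)*3 = 3/2 ≈ 1.5000)
Q = -15/2 (Q = (5*(3/2))*(-1) = (15/2)*(-1) = -15/2 ≈ -7.5000)
q = -5 (q = -18 + 2*((-15/2 + 13) + 1/1) = -18 + 2*(11/2 + 1*1) = -18 + 2*(11/2 + 1) = -18 + 2*(13/2) = -18 + 13 = -5)
F(Y) = Y³ (F(Y) = Y²*Y = Y³)
(20 + F(-6))*q = (20 + (-6)³)*(-5) = (20 - 216)*(-5) = -196*(-5) = 980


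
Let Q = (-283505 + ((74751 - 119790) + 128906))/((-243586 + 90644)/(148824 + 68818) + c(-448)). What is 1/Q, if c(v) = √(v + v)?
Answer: 76471/21724806798 - 4*I*√14/99819 ≈ 3.52e-6 - 0.00014994*I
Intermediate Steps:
c(v) = √2*√v (c(v) = √(2*v) = √2*√v)
Q = -199638/(-76471/108821 + 8*I*√14) (Q = (-283505 + ((74751 - 119790) + 128906))/((-243586 + 90644)/(148824 + 68818) + √2*√(-448)) = (-283505 + (-45039 + 128906))/(-152942/217642 + √2*(8*I*√7)) = (-283505 + 83867)/(-152942*1/217642 + 8*I*√14) = -199638/(-76471/108821 + 8*I*√14) ≈ 156.49 + 6665.8*I)
1/Q = 1/(553772566883286/3538762936859 + 6304307201507088*I*√14/3538762936859)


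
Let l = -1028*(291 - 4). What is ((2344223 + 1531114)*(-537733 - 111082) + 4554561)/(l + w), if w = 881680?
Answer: -5048940203/1178 ≈ -4.2860e+6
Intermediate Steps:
l = -295036 (l = -1028*287 = -295036)
((2344223 + 1531114)*(-537733 - 111082) + 4554561)/(l + w) = ((2344223 + 1531114)*(-537733 - 111082) + 4554561)/(-295036 + 881680) = (3875337*(-648815) + 4554561)/586644 = (-2514376775655 + 4554561)*(1/586644) = -2514372221094*1/586644 = -5048940203/1178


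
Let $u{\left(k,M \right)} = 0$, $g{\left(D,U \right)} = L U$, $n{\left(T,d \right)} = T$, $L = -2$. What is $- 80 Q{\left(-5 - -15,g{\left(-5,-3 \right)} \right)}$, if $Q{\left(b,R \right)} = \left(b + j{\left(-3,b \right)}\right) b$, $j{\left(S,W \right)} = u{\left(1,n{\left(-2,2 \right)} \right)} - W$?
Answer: $0$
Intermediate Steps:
$g{\left(D,U \right)} = - 2 U$
$j{\left(S,W \right)} = - W$ ($j{\left(S,W \right)} = 0 - W = - W$)
$Q{\left(b,R \right)} = 0$ ($Q{\left(b,R \right)} = \left(b - b\right) b = 0 b = 0$)
$- 80 Q{\left(-5 - -15,g{\left(-5,-3 \right)} \right)} = \left(-80\right) 0 = 0$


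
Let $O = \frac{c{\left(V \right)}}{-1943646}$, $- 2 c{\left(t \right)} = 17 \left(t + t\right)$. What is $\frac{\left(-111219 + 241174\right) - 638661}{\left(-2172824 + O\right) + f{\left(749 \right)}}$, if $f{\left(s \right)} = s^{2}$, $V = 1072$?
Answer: $\frac{494372191038}{1566406654217} \approx 0.31561$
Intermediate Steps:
$c{\left(t \right)} = - 17 t$ ($c{\left(t \right)} = - \frac{17 \left(t + t\right)}{2} = - \frac{17 \cdot 2 t}{2} = - \frac{34 t}{2} = - 17 t$)
$O = \frac{9112}{971823}$ ($O = \frac{\left(-17\right) 1072}{-1943646} = \left(-18224\right) \left(- \frac{1}{1943646}\right) = \frac{9112}{971823} \approx 0.0093762$)
$\frac{\left(-111219 + 241174\right) - 638661}{\left(-2172824 + O\right) + f{\left(749 \right)}} = \frac{\left(-111219 + 241174\right) - 638661}{\left(-2172824 + \frac{9112}{971823}\right) + 749^{2}} = \frac{129955 - 638661}{- \frac{2111600329040}{971823} + 561001} = - \frac{508706}{- \frac{1566406654217}{971823}} = \left(-508706\right) \left(- \frac{971823}{1566406654217}\right) = \frac{494372191038}{1566406654217}$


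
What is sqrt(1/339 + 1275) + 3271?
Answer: 3271 + sqrt(146524614)/339 ≈ 3306.7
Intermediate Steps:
sqrt(1/339 + 1275) + 3271 = sqrt(432226/339) + 3271 = sqrt(146524614)/339 + 3271 = 3271 + sqrt(146524614)/339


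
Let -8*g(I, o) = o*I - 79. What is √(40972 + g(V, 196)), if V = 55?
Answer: 5*√25366/4 ≈ 199.08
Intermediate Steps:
g(I, o) = 79/8 - I*o/8 (g(I, o) = -(o*I - 79)/8 = -(I*o - 79)/8 = -(-79 + I*o)/8 = 79/8 - I*o/8)
√(40972 + g(V, 196)) = √(40972 + (79/8 - ⅛*55*196)) = √(40972 + (79/8 - 2695/2)) = √(40972 - 10701/8) = √(317075/8) = 5*√25366/4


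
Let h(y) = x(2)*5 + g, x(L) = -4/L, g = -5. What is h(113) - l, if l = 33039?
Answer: -33054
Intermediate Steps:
h(y) = -15 (h(y) = -4/2*5 - 5 = -4*½*5 - 5 = -2*5 - 5 = -10 - 5 = -15)
h(113) - l = -15 - 1*33039 = -15 - 33039 = -33054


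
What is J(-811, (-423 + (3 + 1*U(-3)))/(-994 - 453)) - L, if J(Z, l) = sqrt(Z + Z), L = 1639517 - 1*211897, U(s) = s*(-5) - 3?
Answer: -1427620 + I*sqrt(1622) ≈ -1.4276e+6 + 40.274*I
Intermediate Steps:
U(s) = -3 - 5*s (U(s) = -5*s - 3 = -3 - 5*s)
L = 1427620 (L = 1639517 - 211897 = 1427620)
J(Z, l) = sqrt(2)*sqrt(Z) (J(Z, l) = sqrt(2*Z) = sqrt(2)*sqrt(Z))
J(-811, (-423 + (3 + 1*U(-3)))/(-994 - 453)) - L = sqrt(2)*sqrt(-811) - 1*1427620 = sqrt(2)*(I*sqrt(811)) - 1427620 = I*sqrt(1622) - 1427620 = -1427620 + I*sqrt(1622)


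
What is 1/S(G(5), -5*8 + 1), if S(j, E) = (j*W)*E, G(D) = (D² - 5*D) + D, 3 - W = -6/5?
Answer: -1/819 ≈ -0.0012210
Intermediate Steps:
W = 21/5 (W = 3 - (-6)/5 = 3 - 1*(-6/5) = 3 + 6/5 = 21/5 ≈ 4.2000)
G(D) = D² - 4*D
S(j, E) = 21*E*j/5 (S(j, E) = (j*(21/5))*E = (21*j/5)*E = 21*E*j/5)
1/S(G(5), -5*8 + 1) = 1/(21*(-5*8 + 1)*(5*(-4 + 5))/5) = 1/(21*(-40 + 1)*(5*1)/5) = 1/((21/5)*(-39)*5) = 1/(-819) = -1/819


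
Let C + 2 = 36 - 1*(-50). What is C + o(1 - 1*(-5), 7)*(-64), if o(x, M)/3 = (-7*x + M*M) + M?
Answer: -2604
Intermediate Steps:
o(x, M) = -21*x + 3*M + 3*M² (o(x, M) = 3*((-7*x + M*M) + M) = 3*((-7*x + M²) + M) = 3*((M² - 7*x) + M) = 3*(M + M² - 7*x) = -21*x + 3*M + 3*M²)
C = 84 (C = -2 + (36 - 1*(-50)) = -2 + (36 + 50) = -2 + 86 = 84)
C + o(1 - 1*(-5), 7)*(-64) = 84 + (-21*(1 - 1*(-5)) + 3*7 + 3*7²)*(-64) = 84 + (-21*(1 + 5) + 21 + 3*49)*(-64) = 84 + (-21*6 + 21 + 147)*(-64) = 84 + (-126 + 21 + 147)*(-64) = 84 + 42*(-64) = 84 - 2688 = -2604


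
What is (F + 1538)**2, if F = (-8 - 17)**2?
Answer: 4678569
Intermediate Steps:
F = 625 (F = (-25)**2 = 625)
(F + 1538)**2 = (625 + 1538)**2 = 2163**2 = 4678569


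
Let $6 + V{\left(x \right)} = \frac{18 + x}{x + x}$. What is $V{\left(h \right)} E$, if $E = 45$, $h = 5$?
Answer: $- \frac{333}{2} \approx -166.5$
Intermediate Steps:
$V{\left(x \right)} = -6 + \frac{18 + x}{2 x}$ ($V{\left(x \right)} = -6 + \frac{18 + x}{x + x} = -6 + \frac{18 + x}{2 x}$)
$V{\left(h \right)} E = \left(- \frac{11}{2} + \frac{9}{5}\right) 45 = \left(- \frac{37}{10}\right) 45 = - \frac{333}{2}$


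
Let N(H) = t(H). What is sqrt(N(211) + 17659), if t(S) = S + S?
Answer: 21*sqrt(41) ≈ 134.47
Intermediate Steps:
t(S) = 2*S
N(H) = 2*H
sqrt(N(211) + 17659) = sqrt(2*211 + 17659) = sqrt(422 + 17659) = sqrt(18081) = 21*sqrt(41)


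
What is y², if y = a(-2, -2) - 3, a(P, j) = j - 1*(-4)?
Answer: 1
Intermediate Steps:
a(P, j) = 4 + j (a(P, j) = j + 4 = 4 + j)
y = -1 (y = (4 - 2) - 3 = 2 - 3 = -1)
y² = (-1)² = 1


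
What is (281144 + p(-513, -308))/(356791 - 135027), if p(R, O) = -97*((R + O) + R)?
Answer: 205271/110882 ≈ 1.8513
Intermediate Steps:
p(R, O) = -194*R - 97*O (p(R, O) = -97*((O + R) + R) = -97*(O + 2*R) = -194*R - 97*O)
(281144 + p(-513, -308))/(356791 - 135027) = (281144 + (-194*(-513) - 97*(-308)))/(356791 - 135027) = (281144 + (99522 + 29876))/221764 = (281144 + 129398)*(1/221764) = 410542*(1/221764) = 205271/110882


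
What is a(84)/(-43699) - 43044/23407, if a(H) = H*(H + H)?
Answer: -24846060/11492837 ≈ -2.1619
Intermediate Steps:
a(H) = 2*H² (a(H) = H*(2*H) = 2*H²)
a(84)/(-43699) - 43044/23407 = (2*84²)/(-43699) - 43044/23407 = (2*7056)*(-1/43699) - 43044*1/23407 = 14112*(-1/43699) - 43044/23407 = -14112/43699 - 43044/23407 = -24846060/11492837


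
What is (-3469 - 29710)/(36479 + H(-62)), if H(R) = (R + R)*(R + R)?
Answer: -33179/51855 ≈ -0.63984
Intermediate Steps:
H(R) = 4*R² (H(R) = (2*R)*(2*R) = 4*R²)
(-3469 - 29710)/(36479 + H(-62)) = (-3469 - 29710)/(36479 + 4*(-62)²) = -33179/(36479 + 4*3844) = -33179/(36479 + 15376) = -33179/51855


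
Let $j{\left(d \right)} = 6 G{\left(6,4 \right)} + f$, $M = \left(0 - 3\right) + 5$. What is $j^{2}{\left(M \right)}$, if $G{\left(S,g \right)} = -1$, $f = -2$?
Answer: $64$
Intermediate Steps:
$M = 2$ ($M = -3 + 5 = 2$)
$j{\left(d \right)} = -8$ ($j{\left(d \right)} = 6 \left(-1\right) - 2 = -6 - 2 = -8$)
$j^{2}{\left(M \right)} = \left(-8\right)^{2} = 64$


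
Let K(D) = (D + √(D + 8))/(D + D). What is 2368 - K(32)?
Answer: 4735/2 - √10/32 ≈ 2367.4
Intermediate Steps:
K(D) = (D + √(8 + D))/(2*D) (K(D) = (D + √(8 + D))/((2*D)) = (D + √(8 + D))*(1/(2*D)) = (D + √(8 + D))/(2*D))
2368 - K(32) = 2368 - (32 + √(8 + 32))/(2*32) = 2368 - (32 + √40)/(2*32) = 2368 - (32 + 2*√10)/(2*32) = 2368 - (½ + √10/32) = 2368 + (-½ - √10/32) = 4735/2 - √10/32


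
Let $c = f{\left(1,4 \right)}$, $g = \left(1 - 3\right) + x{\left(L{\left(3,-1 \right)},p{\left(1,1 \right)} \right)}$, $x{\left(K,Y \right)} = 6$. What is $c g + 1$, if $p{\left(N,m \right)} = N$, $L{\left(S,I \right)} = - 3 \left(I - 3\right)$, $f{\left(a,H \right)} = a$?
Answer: $5$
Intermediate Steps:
$L{\left(S,I \right)} = 9 - 3 I$ ($L{\left(S,I \right)} = - 3 \left(-3 + I\right) = 9 - 3 I$)
$g = 4$ ($g = \left(1 - 3\right) + 6 = -2 + 6 = 4$)
$c = 1$
$c g + 1 = 1 \cdot 4 + 1 = 4 + 1 = 5$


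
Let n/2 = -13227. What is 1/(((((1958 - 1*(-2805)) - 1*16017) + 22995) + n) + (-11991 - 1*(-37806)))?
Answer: 1/11102 ≈ 9.0074e-5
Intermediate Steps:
n = -26454 (n = 2*(-13227) = -26454)
1/(((((1958 - 1*(-2805)) - 1*16017) + 22995) + n) + (-11991 - 1*(-37806))) = 1/(((((1958 - 1*(-2805)) - 1*16017) + 22995) - 26454) + (-11991 - 1*(-37806))) = 1/(((((1958 + 2805) - 16017) + 22995) - 26454) + (-11991 + 37806)) = 1/((((4763 - 16017) + 22995) - 26454) + 25815) = 1/(((-11254 + 22995) - 26454) + 25815) = 1/((11741 - 26454) + 25815) = 1/(-14713 + 25815) = 1/11102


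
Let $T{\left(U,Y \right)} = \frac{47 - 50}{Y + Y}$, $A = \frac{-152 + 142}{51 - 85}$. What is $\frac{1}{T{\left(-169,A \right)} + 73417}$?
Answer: $\frac{10}{734119} \approx 1.3622 \cdot 10^{-5}$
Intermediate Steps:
$A = \frac{5}{17}$ ($A = - \frac{10}{-34} = \left(-10\right) \left(- \frac{1}{34}\right) = \frac{5}{17} \approx 0.29412$)
$T{\left(U,Y \right)} = - \frac{3}{2 Y}$
$\frac{1}{T{\left(-169,A \right)} + 73417} = \frac{1}{- \frac{3}{2 \cdot \frac{5}{17}} + 73417} = \frac{1}{\left(- \frac{3}{2}\right) \frac{17}{5} + 73417} = \frac{1}{- \frac{51}{10} + 73417} = \frac{1}{\frac{734119}{10}} = \frac{10}{734119}$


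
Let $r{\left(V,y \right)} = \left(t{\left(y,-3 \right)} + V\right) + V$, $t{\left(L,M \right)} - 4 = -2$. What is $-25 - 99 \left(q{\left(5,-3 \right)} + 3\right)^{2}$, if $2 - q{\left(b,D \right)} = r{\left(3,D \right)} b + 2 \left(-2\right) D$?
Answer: $-218716$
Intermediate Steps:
$t{\left(L,M \right)} = 2$ ($t{\left(L,M \right)} = 4 - 2 = 2$)
$r{\left(V,y \right)} = 2 + 2 V$ ($r{\left(V,y \right)} = \left(2 + V\right) + V = 2 + 2 V$)
$q{\left(b,D \right)} = 2 - 8 b + 4 D$ ($q{\left(b,D \right)} = 2 - \left(\left(2 + 2 \cdot 3\right) b + 2 \left(-2\right) D\right) = 2 - \left(\left(2 + 6\right) b - 4 D\right) = 2 - \left(8 b - 4 D\right) = 2 - \left(- 4 D + 8 b\right) = 2 + \left(- 8 b + 4 D\right) = 2 - 8 b + 4 D$)
$-25 - 99 \left(q{\left(5,-3 \right)} + 3\right)^{2} = -25 - 99 \left(\left(2 - 40 + 4 \left(-3\right)\right) + 3\right)^{2} = -25 - 99 \left(\left(2 - 40 - 12\right) + 3\right)^{2} = -25 - 99 \left(-50 + 3\right)^{2} = -25 - 99 \left(-47\right)^{2} = -25 - 218691 = -218716$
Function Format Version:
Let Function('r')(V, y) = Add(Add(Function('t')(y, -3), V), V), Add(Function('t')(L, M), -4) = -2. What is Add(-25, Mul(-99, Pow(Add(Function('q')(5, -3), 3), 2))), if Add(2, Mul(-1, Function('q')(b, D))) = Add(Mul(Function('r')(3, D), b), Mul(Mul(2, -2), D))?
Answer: -218716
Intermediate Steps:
Function('t')(L, M) = 2 (Function('t')(L, M) = Add(4, -2) = 2)
Function('r')(V, y) = Add(2, Mul(2, V)) (Function('r')(V, y) = Add(Add(2, V), V) = Add(2, Mul(2, V)))
Function('q')(b, D) = Add(2, Mul(-8, b), Mul(4, D)) (Function('q')(b, D) = Add(2, Mul(-1, Add(Mul(Add(2, Mul(2, 3)), b), Mul(Mul(2, -2), D)))) = Add(2, Mul(-1, Add(Mul(Add(2, 6), b), Mul(-4, D)))) = Add(2, Mul(-1, Add(Mul(8, b), Mul(-4, D)))) = Add(2, Mul(-1, Add(Mul(-4, D), Mul(8, b)))) = Add(2, Add(Mul(-8, b), Mul(4, D))) = Add(2, Mul(-8, b), Mul(4, D)))
Add(-25, Mul(-99, Pow(Add(Function('q')(5, -3), 3), 2))) = Add(-25, Mul(-99, Pow(Add(Add(2, Mul(-8, 5), Mul(4, -3)), 3), 2))) = Add(-25, Mul(-99, Pow(Add(Add(2, -40, -12), 3), 2))) = Add(-25, Mul(-99, Pow(Add(-50, 3), 2))) = Add(-25, Mul(-99, Pow(-47, 2))) = Add(-25, Mul(-99, 2209)) = Add(-25, -218691) = -218716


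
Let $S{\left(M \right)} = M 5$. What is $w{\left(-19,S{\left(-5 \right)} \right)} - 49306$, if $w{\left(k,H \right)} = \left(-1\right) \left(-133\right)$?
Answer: $-49173$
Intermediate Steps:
$S{\left(M \right)} = 5 M$
$w{\left(k,H \right)} = 133$
$w{\left(-19,S{\left(-5 \right)} \right)} - 49306 = 133 - 49306 = -49173$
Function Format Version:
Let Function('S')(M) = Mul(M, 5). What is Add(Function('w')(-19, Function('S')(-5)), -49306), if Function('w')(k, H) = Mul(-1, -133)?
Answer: -49173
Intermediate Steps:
Function('S')(M) = Mul(5, M)
Function('w')(k, H) = 133
Add(Function('w')(-19, Function('S')(-5)), -49306) = Add(133, -49306) = -49173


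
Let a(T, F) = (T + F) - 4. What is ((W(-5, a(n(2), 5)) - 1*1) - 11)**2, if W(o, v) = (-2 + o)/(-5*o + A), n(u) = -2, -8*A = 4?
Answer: 7396/49 ≈ 150.94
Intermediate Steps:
A = -1/2 (A = -1/8*4 = -1/2 ≈ -0.50000)
a(T, F) = -4 + F + T (a(T, F) = (F + T) - 4 = -4 + F + T)
W(o, v) = (-2 + o)/(-1/2 - 5*o) (W(o, v) = (-2 + o)/(-5*o - 1/2) = (-2 + o)/(-1/2 - 5*o))
((W(-5, a(n(2), 5)) - 1*1) - 11)**2 = ((2*(2 - 1*(-5))/(1 + 10*(-5)) - 1*1) - 11)**2 = ((2*(2 + 5)/(1 - 50) - 1) - 11)**2 = ((2*7/(-49) - 1) - 11)**2 = ((2*(-1/49)*7 - 1) - 11)**2 = ((-2/7 - 1) - 11)**2 = (-9/7 - 11)**2 = (-86/7)**2 = 7396/49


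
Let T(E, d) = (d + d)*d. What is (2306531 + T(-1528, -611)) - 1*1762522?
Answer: 1290651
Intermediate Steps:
T(E, d) = 2*d² (T(E, d) = (2*d)*d = 2*d²)
(2306531 + T(-1528, -611)) - 1*1762522 = (2306531 + 2*(-611)²) - 1*1762522 = (2306531 + 2*373321) - 1762522 = (2306531 + 746642) - 1762522 = 3053173 - 1762522 = 1290651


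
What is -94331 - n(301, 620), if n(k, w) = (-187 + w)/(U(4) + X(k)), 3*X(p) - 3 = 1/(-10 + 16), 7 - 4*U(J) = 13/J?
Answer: -27135349/287 ≈ -94548.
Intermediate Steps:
U(J) = 7/4 - 13/(4*J)
X(p) = 19/18 (X(p) = 1 + 1/(3*(-10 + 16)) = 1 + (1/3)/6 = 1 + (1/3)*(1/6) = 1 + 1/18 = 19/18)
n(k, w) = -26928/287 + 144*w/287 (n(k, w) = (-187 + w)/((1/4)*(-13 + 7*4)/4 + 19/18) = (-187 + w)/((1/4)*(1/4)*(-13 + 28) + 19/18) = (-187 + w)/((1/4)*(1/4)*15 + 19/18) = (-187 + w)/(15/16 + 19/18) = (-187 + w)/(287/144) = (-187 + w)*(144/287) = -26928/287 + 144*w/287)
-94331 - n(301, 620) = -94331 - (-26928/287 + (144/287)*620) = -94331 - (-26928/287 + 89280/287) = -94331 - 1*62352/287 = -94331 - 62352/287 = -27135349/287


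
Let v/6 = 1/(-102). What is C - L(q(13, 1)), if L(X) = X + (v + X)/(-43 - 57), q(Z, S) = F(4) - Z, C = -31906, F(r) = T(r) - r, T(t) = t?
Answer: -27109161/850 ≈ -31893.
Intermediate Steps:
v = -1/17 (v = 6/(-102) = 6*(-1/102) = -1/17 ≈ -0.058824)
F(r) = 0 (F(r) = r - r = 0)
q(Z, S) = -Z (q(Z, S) = 0 - Z = -Z)
L(X) = 1/1700 + 99*X/100 (L(X) = X + (-1/17 + X)/(-43 - 57) = X + (-1/17 + X)/(-100) = X + (-1/17 + X)*(-1/100) = X + (1/1700 - X/100) = 1/1700 + 99*X/100)
C - L(q(13, 1)) = -31906 - (1/1700 + 99*(-1*13)/100) = -31906 - (1/1700 + (99/100)*(-13)) = -31906 - (1/1700 - 1287/100) = -31906 - 1*(-10939/850) = -31906 + 10939/850 = -27109161/850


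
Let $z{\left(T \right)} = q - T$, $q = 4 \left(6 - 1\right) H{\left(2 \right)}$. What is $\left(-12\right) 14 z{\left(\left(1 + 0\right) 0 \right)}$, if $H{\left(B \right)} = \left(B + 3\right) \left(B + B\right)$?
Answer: $-67200$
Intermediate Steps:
$H{\left(B \right)} = 2 B \left(3 + B\right)$ ($H{\left(B \right)} = \left(3 + B\right) 2 B = 2 B \left(3 + B\right)$)
$q = 400$ ($q = 4 \left(6 - 1\right) 2 \cdot 2 \left(3 + 2\right) = 4 \left(6 - 1\right) 2 \cdot 2 \cdot 5 = 4 \cdot 5 \cdot 20 = 20 \cdot 20 = 400$)
$z{\left(T \right)} = 400 - T$
$\left(-12\right) 14 z{\left(\left(1 + 0\right) 0 \right)} = \left(-12\right) 14 \left(400 - \left(1 + 0\right) 0\right) = - 168 \left(400 - 1 \cdot 0\right) = - 168 \left(400 - 0\right) = - 168 \left(400 + 0\right) = \left(-168\right) 400 = -67200$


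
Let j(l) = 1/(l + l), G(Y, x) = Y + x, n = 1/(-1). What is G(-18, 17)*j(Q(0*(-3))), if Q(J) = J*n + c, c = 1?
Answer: -½ ≈ -0.50000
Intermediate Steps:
n = -1
Q(J) = 1 - J (Q(J) = J*(-1) + 1 = -J + 1 = 1 - J)
j(l) = 1/(2*l)
G(-18, 17)*j(Q(0*(-3))) = (-18 + 17)*(1/(2*(1 - 0*(-3)))) = -1/(2*(1 - 1*0)) = -1/(2*(1 + 0)) = -1/(2*1) = -1/2 = -1*½ = -½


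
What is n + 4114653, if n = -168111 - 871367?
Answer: 3075175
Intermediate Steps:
n = -1039478
n + 4114653 = -1039478 + 4114653 = 3075175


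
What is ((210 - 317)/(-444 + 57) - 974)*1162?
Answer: -437877622/387 ≈ -1.1315e+6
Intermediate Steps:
((210 - 317)/(-444 + 57) - 974)*1162 = (-107/(-387) - 974)*1162 = (-107*(-1/387) - 974)*1162 = (107/387 - 974)*1162 = -376831/387*1162 = -437877622/387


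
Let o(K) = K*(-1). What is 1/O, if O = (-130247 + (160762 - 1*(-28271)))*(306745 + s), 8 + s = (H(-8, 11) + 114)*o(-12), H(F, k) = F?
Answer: 1/18106617074 ≈ 5.5228e-11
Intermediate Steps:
o(K) = -K
s = 1264 (s = -8 + (-8 + 114)*(-1*(-12)) = -8 + 106*12 = -8 + 1272 = 1264)
O = 18106617074 (O = (-130247 + (160762 - 1*(-28271)))*(306745 + 1264) = (-130247 + (160762 + 28271))*308009 = (-130247 + 189033)*308009 = 58786*308009 = 18106617074)
1/O = 1/18106617074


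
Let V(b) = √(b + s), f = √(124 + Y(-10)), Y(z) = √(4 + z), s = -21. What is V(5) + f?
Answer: √(124 + I*√6) + 4*I ≈ 11.136 + 4.11*I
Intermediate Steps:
f = √(124 + I*√6) (f = √(124 + √(4 - 10)) = √(124 + √(-6)) = √(124 + I*√6) ≈ 11.136 + 0.11*I)
V(b) = √(-21 + b) (V(b) = √(b - 21) = √(-21 + b))
V(5) + f = √(-21 + 5) + √(124 + I*√6) = √(-16) + √(124 + I*√6) = 4*I + √(124 + I*√6) = √(124 + I*√6) + 4*I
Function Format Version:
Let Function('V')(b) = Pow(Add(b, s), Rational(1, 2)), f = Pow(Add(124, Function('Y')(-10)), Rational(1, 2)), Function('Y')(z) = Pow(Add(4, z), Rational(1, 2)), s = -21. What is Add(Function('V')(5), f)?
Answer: Add(Pow(Add(124, Mul(I, Pow(6, Rational(1, 2)))), Rational(1, 2)), Mul(4, I)) ≈ Add(11.136, Mul(4.1100, I))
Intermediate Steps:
f = Pow(Add(124, Mul(I, Pow(6, Rational(1, 2)))), Rational(1, 2)) (f = Pow(Add(124, Pow(Add(4, -10), Rational(1, 2))), Rational(1, 2)) = Pow(Add(124, Pow(-6, Rational(1, 2))), Rational(1, 2)) = Pow(Add(124, Mul(I, Pow(6, Rational(1, 2)))), Rational(1, 2)) ≈ Add(11.136, Mul(0.1100, I)))
Function('V')(b) = Pow(Add(-21, b), Rational(1, 2)) (Function('V')(b) = Pow(Add(b, -21), Rational(1, 2)) = Pow(Add(-21, b), Rational(1, 2)))
Add(Function('V')(5), f) = Add(Pow(Add(-21, 5), Rational(1, 2)), Pow(Add(124, Mul(I, Pow(6, Rational(1, 2)))), Rational(1, 2))) = Add(Pow(-16, Rational(1, 2)), Pow(Add(124, Mul(I, Pow(6, Rational(1, 2)))), Rational(1, 2))) = Add(Mul(4, I), Pow(Add(124, Mul(I, Pow(6, Rational(1, 2)))), Rational(1, 2))) = Add(Pow(Add(124, Mul(I, Pow(6, Rational(1, 2)))), Rational(1, 2)), Mul(4, I))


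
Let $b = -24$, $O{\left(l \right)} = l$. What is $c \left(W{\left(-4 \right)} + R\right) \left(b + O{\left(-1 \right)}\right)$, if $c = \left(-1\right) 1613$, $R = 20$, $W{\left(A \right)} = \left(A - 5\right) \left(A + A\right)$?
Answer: $3709900$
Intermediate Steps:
$W{\left(A \right)} = 2 A \left(-5 + A\right)$ ($W{\left(A \right)} = \left(-5 + A\right) 2 A = 2 A \left(-5 + A\right)$)
$c = -1613$
$c \left(W{\left(-4 \right)} + R\right) \left(b + O{\left(-1 \right)}\right) = - 1613 \left(2 \left(-4\right) \left(-5 - 4\right) + 20\right) \left(-24 - 1\right) = - 1613 \left(2 \left(-4\right) \left(-9\right) + 20\right) \left(-25\right) = - 1613 \left(72 + 20\right) \left(-25\right) = - 1613 \cdot 92 \left(-25\right) = \left(-1613\right) \left(-2300\right) = 3709900$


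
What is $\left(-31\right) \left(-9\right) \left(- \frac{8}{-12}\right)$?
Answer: $186$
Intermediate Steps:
$\left(-31\right) \left(-9\right) \left(- \frac{8}{-12}\right) = 279 \left(\left(-8\right) \left(- \frac{1}{12}\right)\right) = 279 \cdot \frac{2}{3} = 186$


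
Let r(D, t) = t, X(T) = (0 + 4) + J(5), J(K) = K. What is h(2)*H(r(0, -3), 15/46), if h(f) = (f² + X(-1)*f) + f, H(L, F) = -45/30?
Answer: -36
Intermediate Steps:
X(T) = 9 (X(T) = (0 + 4) + 5 = 4 + 5 = 9)
H(L, F) = -3/2 (H(L, F) = -45*1/30 = -3/2)
h(f) = f² + 10*f (h(f) = (f² + 9*f) + f = f² + 10*f)
h(2)*H(r(0, -3), 15/46) = (2*(10 + 2))*(-3/2) = (2*12)*(-3/2) = 24*(-3/2) = -36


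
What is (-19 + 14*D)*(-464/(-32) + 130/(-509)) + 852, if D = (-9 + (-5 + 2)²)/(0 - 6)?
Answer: 591817/1018 ≈ 581.35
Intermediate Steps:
D = 0 (D = (-9 + (-3)²)/(-6) = (-9 + 9)*(-⅙) = 0*(-⅙) = 0)
(-19 + 14*D)*(-464/(-32) + 130/(-509)) + 852 = (-19 + 14*0)*(-464/(-32) + 130/(-509)) + 852 = (-19 + 0)*(-464*(-1/32) + 130*(-1/509)) + 852 = -19*(29/2 - 130/509) + 852 = -19*14501/1018 + 852 = -275519/1018 + 852 = 591817/1018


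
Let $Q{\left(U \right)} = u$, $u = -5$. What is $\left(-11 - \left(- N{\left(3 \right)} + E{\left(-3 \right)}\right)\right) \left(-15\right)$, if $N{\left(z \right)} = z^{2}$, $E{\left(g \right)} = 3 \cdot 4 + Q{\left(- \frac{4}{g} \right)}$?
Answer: $135$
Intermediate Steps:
$Q{\left(U \right)} = -5$
$E{\left(g \right)} = 7$ ($E{\left(g \right)} = 3 \cdot 4 - 5 = 12 - 5 = 7$)
$\left(-11 - \left(- N{\left(3 \right)} + E{\left(-3 \right)}\right)\right) \left(-15\right) = \left(-11 + \left(3^{2} - 7\right)\right) \left(-15\right) = \left(-11 + \left(9 - 7\right)\right) \left(-15\right) = \left(-11 + 2\right) \left(-15\right) = \left(-9\right) \left(-15\right) = 135$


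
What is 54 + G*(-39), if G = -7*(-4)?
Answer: -1038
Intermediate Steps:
G = 28
54 + G*(-39) = 54 + 28*(-39) = 54 - 1092 = -1038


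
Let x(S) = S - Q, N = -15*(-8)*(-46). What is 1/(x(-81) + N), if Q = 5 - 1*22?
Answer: -1/5584 ≈ -0.00017908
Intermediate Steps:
Q = -17 (Q = 5 - 22 = -17)
N = -5520 (N = 120*(-46) = -5520)
x(S) = 17 + S (x(S) = S - 1*(-17) = S + 17 = 17 + S)
1/(x(-81) + N) = 1/((17 - 81) - 5520) = 1/(-64 - 5520) = 1/(-5584) = -1/5584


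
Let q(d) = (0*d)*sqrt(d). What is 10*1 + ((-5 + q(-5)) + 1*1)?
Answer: 6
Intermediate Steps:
q(d) = 0 (q(d) = 0*sqrt(d) = 0)
10*1 + ((-5 + q(-5)) + 1*1) = 10*1 + ((-5 + 0) + 1*1) = 10 + (-5 + 1) = 10 - 4 = 6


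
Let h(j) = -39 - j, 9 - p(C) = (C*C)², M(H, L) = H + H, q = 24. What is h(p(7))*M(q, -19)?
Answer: 112944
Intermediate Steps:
M(H, L) = 2*H
p(C) = 9 - C⁴ (p(C) = 9 - (C*C)² = 9 - (C²)² = 9 - C⁴)
h(p(7))*M(q, -19) = (-39 - (9 - 1*7⁴))*(2*24) = (-39 - (9 - 1*2401))*48 = (-39 - (9 - 2401))*48 = (-39 - 1*(-2392))*48 = (-39 + 2392)*48 = 2353*48 = 112944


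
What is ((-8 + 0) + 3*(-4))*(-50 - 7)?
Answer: 1140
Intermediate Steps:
((-8 + 0) + 3*(-4))*(-50 - 7) = (-8 - 12)*(-57) = -20*(-57) = 1140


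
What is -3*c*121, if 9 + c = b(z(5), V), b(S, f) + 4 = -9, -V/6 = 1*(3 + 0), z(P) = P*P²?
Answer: 7986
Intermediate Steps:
z(P) = P³
V = -18 (V = -6*(3 + 0) = -6*3 = -18)
b(S, f) = -13 (b(S, f) = -4 - 9 = -13)
c = -22 (c = -9 - 13 = -22)
-3*c*121 = -3*(-22)*121 = 66*121 = 7986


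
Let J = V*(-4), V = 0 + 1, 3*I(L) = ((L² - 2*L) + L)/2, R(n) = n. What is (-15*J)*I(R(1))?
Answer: 0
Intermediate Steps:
I(L) = -L/6 + L²/6 (I(L) = (((L² - 2*L) + L)/2)/3 = ((L² - L)*(½))/3 = (L²/2 - L/2)/3 = -L/6 + L²/6)
V = 1
J = -4 (J = 1*(-4) = -4)
(-15*J)*I(R(1)) = (-15*(-4))*((⅙)*1*(-1 + 1)) = 60*((⅙)*1*0) = 60*0 = 0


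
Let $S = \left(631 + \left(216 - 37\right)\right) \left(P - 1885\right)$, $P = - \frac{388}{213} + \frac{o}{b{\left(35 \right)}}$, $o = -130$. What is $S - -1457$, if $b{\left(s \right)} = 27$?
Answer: $- \frac{108684563}{71} \approx -1.5308 \cdot 10^{6}$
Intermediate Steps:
$P = - \frac{12722}{1917}$ ($P = - \frac{388}{213} - \frac{130}{27} = - \frac{12722}{1917} \approx -6.6364$)
$S = - \frac{108788010}{71}$ ($S = \left(631 + \left(216 - 37\right)\right) \left(- \frac{12722}{1917} - 1885\right) = \left(631 + 179\right) \left(- \frac{3626267}{1917}\right) = 810 \left(- \frac{3626267}{1917}\right) = - \frac{108788010}{71} \approx -1.5322 \cdot 10^{6}$)
$S - -1457 = - \frac{108788010}{71} - -1457 = - \frac{108788010}{71} + 1457 = - \frac{108684563}{71}$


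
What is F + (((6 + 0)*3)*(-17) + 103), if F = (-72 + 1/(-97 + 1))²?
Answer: 45918721/9216 ≈ 4982.5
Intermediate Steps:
F = 47789569/9216 (F = (-72 + 1/(-96))² = (-72 - 1/96)² = (-6913/96)² = 47789569/9216 ≈ 5185.5)
F + (((6 + 0)*3)*(-17) + 103) = 47789569/9216 + (((6 + 0)*3)*(-17) + 103) = 47789569/9216 + ((6*3)*(-17) + 103) = 47789569/9216 + (18*(-17) + 103) = 47789569/9216 + (-306 + 103) = 47789569/9216 - 203 = 45918721/9216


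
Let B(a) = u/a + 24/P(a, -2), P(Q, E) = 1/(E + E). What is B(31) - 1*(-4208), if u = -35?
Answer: 127437/31 ≈ 4110.9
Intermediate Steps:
P(Q, E) = 1/(2*E)
B(a) = -96 - 35/a (B(a) = -35/a + 24/(((½)/(-2))) = -35/a + 24/(((½)*(-½))) = -35/a + 24/(-¼) = -35/a + 24*(-4) = -35/a - 96 = -96 - 35/a)
B(31) - 1*(-4208) = (-96 - 35/31) - 1*(-4208) = (-96 - 35*1/31) + 4208 = (-96 - 35/31) + 4208 = -3011/31 + 4208 = 127437/31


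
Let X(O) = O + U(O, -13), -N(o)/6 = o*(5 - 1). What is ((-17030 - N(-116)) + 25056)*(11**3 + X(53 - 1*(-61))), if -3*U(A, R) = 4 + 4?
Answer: 22682134/3 ≈ 7.5607e+6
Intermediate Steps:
U(A, R) = -8/3 (U(A, R) = -(4 + 4)/3 = -1/3*8 = -8/3)
N(o) = -24*o (N(o) = -6*o*(5 - 1) = -6*o*4 = -24*o)
X(O) = -8/3 + O (X(O) = O - 8/3 = -8/3 + O)
((-17030 - N(-116)) + 25056)*(11**3 + X(53 - 1*(-61))) = ((-17030 - (-24)*(-116)) + 25056)*(11**3 + (-8/3 + (53 - 1*(-61)))) = ((-17030 - 1*2784) + 25056)*(1331 + (-8/3 + (53 + 61))) = ((-17030 - 2784) + 25056)*(1331 + (-8/3 + 114)) = (-19814 + 25056)*(1331 + 334/3) = 5242*(4327/3) = 22682134/3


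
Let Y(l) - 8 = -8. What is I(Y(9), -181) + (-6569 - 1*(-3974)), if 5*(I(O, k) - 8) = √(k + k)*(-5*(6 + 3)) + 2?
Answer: -12933/5 - 9*I*√362 ≈ -2586.6 - 171.24*I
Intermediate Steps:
Y(l) = 0 (Y(l) = 8 - 8 = 0)
I(O, k) = 42/5 - 9*√2*√k (I(O, k) = 8 + (√(k + k)*(-5*(6 + 3)) + 2)/5 = 8 + (√(2*k)*(-5*9) + 2)/5 = 8 + ((√2*√k)*(-45) + 2)/5 = 8 + (-45*√2*√k + 2)/5 = 8 + (2 - 45*√2*√k)/5 = 8 + (⅖ - 9*√2*√k) = 42/5 - 9*√2*√k)
I(Y(9), -181) + (-6569 - 1*(-3974)) = (42/5 - 9*√2*√(-181)) + (-6569 - 1*(-3974)) = (42/5 - 9*√2*I*√181) + (-6569 + 3974) = (42/5 - 9*I*√362) - 2595 = -12933/5 - 9*I*√362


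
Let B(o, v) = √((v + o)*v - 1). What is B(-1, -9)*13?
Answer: 13*√89 ≈ 122.64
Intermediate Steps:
B(o, v) = √(-1 + v*(o + v)) (B(o, v) = √((o + v)*v - 1) = √(v*(o + v) - 1) = √(-1 + v*(o + v)))
B(-1, -9)*13 = √(-1 + (-9)² - 1*(-9))*13 = √(-1 + 81 + 9)*13 = √89*13 = 13*√89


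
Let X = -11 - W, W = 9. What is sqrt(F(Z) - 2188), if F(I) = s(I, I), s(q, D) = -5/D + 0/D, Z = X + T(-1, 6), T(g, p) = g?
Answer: I*sqrt(964803)/21 ≈ 46.773*I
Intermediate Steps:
X = -20 (X = -11 - 1*9 = -11 - 9 = -20)
Z = -21 (Z = -20 - 1 = -21)
s(q, D) = -5/D (s(q, D) = -5/D + 0 = -5/D)
F(I) = -5/I
sqrt(F(Z) - 2188) = sqrt(-5/(-21) - 2188) = sqrt(-5*(-1/21) - 2188) = sqrt(5/21 - 2188) = sqrt(-45943/21) = I*sqrt(964803)/21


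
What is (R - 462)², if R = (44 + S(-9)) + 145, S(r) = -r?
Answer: 69696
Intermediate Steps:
R = 198 (R = (44 - 1*(-9)) + 145 = (44 + 9) + 145 = 53 + 145 = 198)
(R - 462)² = (198 - 462)² = (-264)² = 69696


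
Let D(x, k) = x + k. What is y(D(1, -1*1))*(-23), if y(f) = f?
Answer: 0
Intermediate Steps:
D(x, k) = k + x
y(D(1, -1*1))*(-23) = (-1*1 + 1)*(-23) = (-1 + 1)*(-23) = 0*(-23) = 0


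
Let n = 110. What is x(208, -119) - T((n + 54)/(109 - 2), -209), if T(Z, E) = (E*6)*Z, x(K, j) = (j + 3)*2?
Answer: 180832/107 ≈ 1690.0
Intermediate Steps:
x(K, j) = 6 + 2*j (x(K, j) = (3 + j)*2 = 6 + 2*j)
T(Z, E) = 6*E*Z (T(Z, E) = (6*E)*Z = 6*E*Z)
x(208, -119) - T((n + 54)/(109 - 2), -209) = (6 + 2*(-119)) - 6*(-209)*(110 + 54)/(109 - 2) = (6 - 238) - 6*(-209)*164/107 = -232 - 6*(-209)*164*(1/107) = -232 - 6*(-209)*164/107 = -232 - 1*(-205656/107) = -232 + 205656/107 = 180832/107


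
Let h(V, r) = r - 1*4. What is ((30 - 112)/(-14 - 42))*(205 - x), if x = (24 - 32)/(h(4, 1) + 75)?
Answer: 37843/126 ≈ 300.34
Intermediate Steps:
h(V, r) = -4 + r (h(V, r) = r - 4 = -4 + r)
x = -⅑ (x = (24 - 32)/((-4 + 1) + 75) = -8/(-3 + 75) = -8/72 = -8*1/72 = -⅑ ≈ -0.11111)
((30 - 112)/(-14 - 42))*(205 - x) = ((30 - 112)/(-14 - 42))*(205 - 1*(-⅑)) = (-82/(-56))*(205 + ⅑) = -82*(-1/56)*(1846/9) = (41/28)*(1846/9) = 37843/126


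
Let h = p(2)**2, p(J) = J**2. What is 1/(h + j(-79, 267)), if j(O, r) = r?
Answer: 1/283 ≈ 0.0035336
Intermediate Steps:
h = 16 (h = (2**2)**2 = 4**2 = 16)
1/(h + j(-79, 267)) = 1/(16 + 267) = 1/283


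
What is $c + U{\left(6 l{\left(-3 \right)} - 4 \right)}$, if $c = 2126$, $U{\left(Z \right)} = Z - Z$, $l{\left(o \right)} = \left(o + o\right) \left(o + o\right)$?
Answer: $2126$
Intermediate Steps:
$l{\left(o \right)} = 4 o^{2}$ ($l{\left(o \right)} = 2 o 2 o = 4 o^{2}$)
$U{\left(Z \right)} = 0$
$c + U{\left(6 l{\left(-3 \right)} - 4 \right)} = 2126 + 0 = 2126$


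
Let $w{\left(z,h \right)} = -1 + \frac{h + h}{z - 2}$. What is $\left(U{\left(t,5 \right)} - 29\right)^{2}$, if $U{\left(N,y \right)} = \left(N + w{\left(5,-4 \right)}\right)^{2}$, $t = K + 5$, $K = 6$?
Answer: $\frac{49729}{81} \approx 613.94$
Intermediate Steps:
$t = 11$ ($t = 6 + 5 = 11$)
$w{\left(z,h \right)} = -1 + \frac{2 h}{-2 + z}$
$U{\left(N,y \right)} = \left(- \frac{11}{3} + N\right)^{2}$ ($U{\left(N,y \right)} = \left(N + \frac{2 - 5 + 2 \left(-4\right)}{-2 + 5}\right)^{2} = \left(N + \frac{2 - 5 - 8}{3}\right)^{2} = \left(N + \frac{1}{3} \left(-11\right)\right)^{2} = \left(N - \frac{11}{3}\right)^{2} = \left(- \frac{11}{3} + N\right)^{2}$)
$\left(U{\left(t,5 \right)} - 29\right)^{2} = \left(\frac{\left(-11 + 3 \cdot 11\right)^{2}}{9} - 29\right)^{2} = \left(\frac{\left(-11 + 33\right)^{2}}{9} - 29\right)^{2} = \left(\frac{22^{2}}{9} - 29\right)^{2} = \left(\frac{1}{9} \cdot 484 - 29\right)^{2} = \left(\frac{484}{9} - 29\right)^{2} = \left(\frac{223}{9}\right)^{2} = \frac{49729}{81}$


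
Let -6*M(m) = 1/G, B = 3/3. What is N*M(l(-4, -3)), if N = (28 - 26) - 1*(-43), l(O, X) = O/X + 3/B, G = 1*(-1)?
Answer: 15/2 ≈ 7.5000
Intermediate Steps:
B = 1 (B = 3*(⅓) = 1)
G = -1
l(O, X) = 3 + O/X (l(O, X) = O/X + 3/1 = O/X + 3*1 = O/X + 3 = 3 + O/X)
M(m) = ⅙ (M(m) = -⅙/(-1) = -⅙*(-1) = ⅙)
N = 45 (N = 2 + 43 = 45)
N*M(l(-4, -3)) = 45*(⅙) = 15/2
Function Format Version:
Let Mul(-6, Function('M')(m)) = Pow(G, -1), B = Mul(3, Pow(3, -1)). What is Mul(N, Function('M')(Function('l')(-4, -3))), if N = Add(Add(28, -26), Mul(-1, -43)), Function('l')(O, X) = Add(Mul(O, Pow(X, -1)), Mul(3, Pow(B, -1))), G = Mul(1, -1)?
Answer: Rational(15, 2) ≈ 7.5000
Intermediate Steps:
B = 1 (B = Mul(3, Rational(1, 3)) = 1)
G = -1
Function('l')(O, X) = Add(3, Mul(O, Pow(X, -1))) (Function('l')(O, X) = Add(Mul(O, Pow(X, -1)), Mul(3, Pow(1, -1))) = Add(Mul(O, Pow(X, -1)), Mul(3, 1)) = Add(Mul(O, Pow(X, -1)), 3) = Add(3, Mul(O, Pow(X, -1))))
Function('M')(m) = Rational(1, 6) (Function('M')(m) = Mul(Rational(-1, 6), Pow(-1, -1)) = Mul(Rational(-1, 6), -1) = Rational(1, 6))
N = 45 (N = Add(2, 43) = 45)
Mul(N, Function('M')(Function('l')(-4, -3))) = Mul(45, Rational(1, 6)) = Rational(15, 2)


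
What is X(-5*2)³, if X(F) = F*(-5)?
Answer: 125000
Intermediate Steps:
X(F) = -5*F
X(-5*2)³ = (-(-25)*2)³ = (-5*(-10))³ = 50³ = 125000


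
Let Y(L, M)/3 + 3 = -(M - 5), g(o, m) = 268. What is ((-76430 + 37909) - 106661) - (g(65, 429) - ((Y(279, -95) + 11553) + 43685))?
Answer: -89921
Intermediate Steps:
Y(L, M) = 6 - 3*M (Y(L, M) = -9 + 3*(-(M - 5)) = -9 + 3*(-(-5 + M)) = -9 + 3*(5 - M) = -9 + (15 - 3*M) = 6 - 3*M)
((-76430 + 37909) - 106661) - (g(65, 429) - ((Y(279, -95) + 11553) + 43685)) = ((-76430 + 37909) - 106661) - (268 - (((6 - 3*(-95)) + 11553) + 43685)) = (-38521 - 106661) - (268 - (((6 + 285) + 11553) + 43685)) = -145182 - (268 - ((291 + 11553) + 43685)) = -145182 - (268 - (11844 + 43685)) = -145182 - (268 - 1*55529) = -145182 - (268 - 55529) = -145182 - 1*(-55261) = -145182 + 55261 = -89921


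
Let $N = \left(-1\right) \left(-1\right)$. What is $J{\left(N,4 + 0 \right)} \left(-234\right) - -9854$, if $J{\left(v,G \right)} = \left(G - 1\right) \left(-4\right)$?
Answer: $12662$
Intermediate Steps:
$N = 1$
$J{\left(v,G \right)} = 4 - 4 G$ ($J{\left(v,G \right)} = \left(-1 + G\right) \left(-4\right) = 4 - 4 G$)
$J{\left(N,4 + 0 \right)} \left(-234\right) - -9854 = \left(4 - 4 \left(4 + 0\right)\right) \left(-234\right) - -9854 = \left(4 - 16\right) \left(-234\right) + 9854 = \left(-12\right) \left(-234\right) + 9854 = 2808 + 9854 = 12662$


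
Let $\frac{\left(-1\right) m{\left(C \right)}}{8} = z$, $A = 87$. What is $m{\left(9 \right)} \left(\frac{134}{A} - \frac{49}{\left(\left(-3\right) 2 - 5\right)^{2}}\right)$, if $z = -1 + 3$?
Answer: $- \frac{191216}{10527} \approx -18.164$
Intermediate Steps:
$z = 2$
$m{\left(C \right)} = -16$ ($m{\left(C \right)} = \left(-8\right) 2 = -16$)
$m{\left(9 \right)} \left(\frac{134}{A} - \frac{49}{\left(\left(-3\right) 2 - 5\right)^{2}}\right) = - 16 \left(\frac{134}{87} - \frac{49}{\left(\left(-3\right) 2 - 5\right)^{2}}\right) = - 16 \left(134 \cdot \frac{1}{87} - \frac{49}{\left(-6 - 5\right)^{2}}\right) = - 16 \left(\frac{134}{87} - \frac{49}{\left(-11\right)^{2}}\right) = - 16 \left(\frac{134}{87} - \frac{49}{121}\right) = \left(-16\right) \frac{11951}{10527} = - \frac{191216}{10527}$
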